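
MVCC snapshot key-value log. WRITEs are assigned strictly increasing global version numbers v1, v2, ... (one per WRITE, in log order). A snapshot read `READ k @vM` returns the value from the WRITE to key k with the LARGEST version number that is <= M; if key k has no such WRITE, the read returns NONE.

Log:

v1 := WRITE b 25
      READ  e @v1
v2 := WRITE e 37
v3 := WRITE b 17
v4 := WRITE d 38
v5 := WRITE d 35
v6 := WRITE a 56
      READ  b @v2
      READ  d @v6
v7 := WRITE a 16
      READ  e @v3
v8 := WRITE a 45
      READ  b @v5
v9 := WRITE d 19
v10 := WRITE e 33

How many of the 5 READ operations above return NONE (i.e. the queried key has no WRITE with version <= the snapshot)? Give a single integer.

Answer: 1

Derivation:
v1: WRITE b=25  (b history now [(1, 25)])
READ e @v1: history=[] -> no version <= 1 -> NONE
v2: WRITE e=37  (e history now [(2, 37)])
v3: WRITE b=17  (b history now [(1, 25), (3, 17)])
v4: WRITE d=38  (d history now [(4, 38)])
v5: WRITE d=35  (d history now [(4, 38), (5, 35)])
v6: WRITE a=56  (a history now [(6, 56)])
READ b @v2: history=[(1, 25), (3, 17)] -> pick v1 -> 25
READ d @v6: history=[(4, 38), (5, 35)] -> pick v5 -> 35
v7: WRITE a=16  (a history now [(6, 56), (7, 16)])
READ e @v3: history=[(2, 37)] -> pick v2 -> 37
v8: WRITE a=45  (a history now [(6, 56), (7, 16), (8, 45)])
READ b @v5: history=[(1, 25), (3, 17)] -> pick v3 -> 17
v9: WRITE d=19  (d history now [(4, 38), (5, 35), (9, 19)])
v10: WRITE e=33  (e history now [(2, 37), (10, 33)])
Read results in order: ['NONE', '25', '35', '37', '17']
NONE count = 1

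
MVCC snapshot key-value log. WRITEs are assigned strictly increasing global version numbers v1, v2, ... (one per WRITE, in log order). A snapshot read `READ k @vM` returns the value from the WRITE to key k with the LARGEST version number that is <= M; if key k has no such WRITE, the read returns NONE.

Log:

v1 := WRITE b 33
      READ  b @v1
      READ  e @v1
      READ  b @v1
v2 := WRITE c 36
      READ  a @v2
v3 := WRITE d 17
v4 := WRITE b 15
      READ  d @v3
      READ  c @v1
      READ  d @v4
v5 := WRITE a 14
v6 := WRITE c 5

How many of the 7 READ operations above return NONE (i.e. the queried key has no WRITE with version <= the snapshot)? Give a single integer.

Answer: 3

Derivation:
v1: WRITE b=33  (b history now [(1, 33)])
READ b @v1: history=[(1, 33)] -> pick v1 -> 33
READ e @v1: history=[] -> no version <= 1 -> NONE
READ b @v1: history=[(1, 33)] -> pick v1 -> 33
v2: WRITE c=36  (c history now [(2, 36)])
READ a @v2: history=[] -> no version <= 2 -> NONE
v3: WRITE d=17  (d history now [(3, 17)])
v4: WRITE b=15  (b history now [(1, 33), (4, 15)])
READ d @v3: history=[(3, 17)] -> pick v3 -> 17
READ c @v1: history=[(2, 36)] -> no version <= 1 -> NONE
READ d @v4: history=[(3, 17)] -> pick v3 -> 17
v5: WRITE a=14  (a history now [(5, 14)])
v6: WRITE c=5  (c history now [(2, 36), (6, 5)])
Read results in order: ['33', 'NONE', '33', 'NONE', '17', 'NONE', '17']
NONE count = 3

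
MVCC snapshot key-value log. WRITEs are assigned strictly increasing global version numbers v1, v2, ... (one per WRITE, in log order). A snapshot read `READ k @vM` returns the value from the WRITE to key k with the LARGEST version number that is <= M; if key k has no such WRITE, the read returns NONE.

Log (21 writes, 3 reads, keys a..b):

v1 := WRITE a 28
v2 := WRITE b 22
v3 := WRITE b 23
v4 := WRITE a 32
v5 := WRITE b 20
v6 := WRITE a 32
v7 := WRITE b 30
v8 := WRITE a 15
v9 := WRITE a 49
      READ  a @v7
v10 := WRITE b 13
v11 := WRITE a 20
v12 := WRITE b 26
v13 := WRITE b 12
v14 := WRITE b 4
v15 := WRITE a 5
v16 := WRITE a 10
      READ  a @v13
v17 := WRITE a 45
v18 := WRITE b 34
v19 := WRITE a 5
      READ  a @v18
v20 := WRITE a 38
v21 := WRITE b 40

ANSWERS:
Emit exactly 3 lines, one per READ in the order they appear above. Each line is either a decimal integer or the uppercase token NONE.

v1: WRITE a=28  (a history now [(1, 28)])
v2: WRITE b=22  (b history now [(2, 22)])
v3: WRITE b=23  (b history now [(2, 22), (3, 23)])
v4: WRITE a=32  (a history now [(1, 28), (4, 32)])
v5: WRITE b=20  (b history now [(2, 22), (3, 23), (5, 20)])
v6: WRITE a=32  (a history now [(1, 28), (4, 32), (6, 32)])
v7: WRITE b=30  (b history now [(2, 22), (3, 23), (5, 20), (7, 30)])
v8: WRITE a=15  (a history now [(1, 28), (4, 32), (6, 32), (8, 15)])
v9: WRITE a=49  (a history now [(1, 28), (4, 32), (6, 32), (8, 15), (9, 49)])
READ a @v7: history=[(1, 28), (4, 32), (6, 32), (8, 15), (9, 49)] -> pick v6 -> 32
v10: WRITE b=13  (b history now [(2, 22), (3, 23), (5, 20), (7, 30), (10, 13)])
v11: WRITE a=20  (a history now [(1, 28), (4, 32), (6, 32), (8, 15), (9, 49), (11, 20)])
v12: WRITE b=26  (b history now [(2, 22), (3, 23), (5, 20), (7, 30), (10, 13), (12, 26)])
v13: WRITE b=12  (b history now [(2, 22), (3, 23), (5, 20), (7, 30), (10, 13), (12, 26), (13, 12)])
v14: WRITE b=4  (b history now [(2, 22), (3, 23), (5, 20), (7, 30), (10, 13), (12, 26), (13, 12), (14, 4)])
v15: WRITE a=5  (a history now [(1, 28), (4, 32), (6, 32), (8, 15), (9, 49), (11, 20), (15, 5)])
v16: WRITE a=10  (a history now [(1, 28), (4, 32), (6, 32), (8, 15), (9, 49), (11, 20), (15, 5), (16, 10)])
READ a @v13: history=[(1, 28), (4, 32), (6, 32), (8, 15), (9, 49), (11, 20), (15, 5), (16, 10)] -> pick v11 -> 20
v17: WRITE a=45  (a history now [(1, 28), (4, 32), (6, 32), (8, 15), (9, 49), (11, 20), (15, 5), (16, 10), (17, 45)])
v18: WRITE b=34  (b history now [(2, 22), (3, 23), (5, 20), (7, 30), (10, 13), (12, 26), (13, 12), (14, 4), (18, 34)])
v19: WRITE a=5  (a history now [(1, 28), (4, 32), (6, 32), (8, 15), (9, 49), (11, 20), (15, 5), (16, 10), (17, 45), (19, 5)])
READ a @v18: history=[(1, 28), (4, 32), (6, 32), (8, 15), (9, 49), (11, 20), (15, 5), (16, 10), (17, 45), (19, 5)] -> pick v17 -> 45
v20: WRITE a=38  (a history now [(1, 28), (4, 32), (6, 32), (8, 15), (9, 49), (11, 20), (15, 5), (16, 10), (17, 45), (19, 5), (20, 38)])
v21: WRITE b=40  (b history now [(2, 22), (3, 23), (5, 20), (7, 30), (10, 13), (12, 26), (13, 12), (14, 4), (18, 34), (21, 40)])

Answer: 32
20
45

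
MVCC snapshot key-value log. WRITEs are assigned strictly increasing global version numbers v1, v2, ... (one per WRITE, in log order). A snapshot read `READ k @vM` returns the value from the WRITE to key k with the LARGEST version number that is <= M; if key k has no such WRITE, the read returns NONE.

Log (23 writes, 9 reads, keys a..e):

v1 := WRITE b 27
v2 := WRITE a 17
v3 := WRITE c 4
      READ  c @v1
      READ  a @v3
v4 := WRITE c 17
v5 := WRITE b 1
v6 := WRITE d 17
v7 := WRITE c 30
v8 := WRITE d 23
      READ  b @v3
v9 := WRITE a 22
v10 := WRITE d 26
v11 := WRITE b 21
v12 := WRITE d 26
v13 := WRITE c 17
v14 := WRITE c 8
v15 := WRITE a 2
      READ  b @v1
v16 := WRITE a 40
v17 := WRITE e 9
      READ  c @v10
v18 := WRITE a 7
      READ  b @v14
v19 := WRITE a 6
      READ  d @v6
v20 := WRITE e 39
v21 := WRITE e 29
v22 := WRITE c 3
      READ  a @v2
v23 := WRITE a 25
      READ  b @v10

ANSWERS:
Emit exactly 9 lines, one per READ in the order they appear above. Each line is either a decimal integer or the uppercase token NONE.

v1: WRITE b=27  (b history now [(1, 27)])
v2: WRITE a=17  (a history now [(2, 17)])
v3: WRITE c=4  (c history now [(3, 4)])
READ c @v1: history=[(3, 4)] -> no version <= 1 -> NONE
READ a @v3: history=[(2, 17)] -> pick v2 -> 17
v4: WRITE c=17  (c history now [(3, 4), (4, 17)])
v5: WRITE b=1  (b history now [(1, 27), (5, 1)])
v6: WRITE d=17  (d history now [(6, 17)])
v7: WRITE c=30  (c history now [(3, 4), (4, 17), (7, 30)])
v8: WRITE d=23  (d history now [(6, 17), (8, 23)])
READ b @v3: history=[(1, 27), (5, 1)] -> pick v1 -> 27
v9: WRITE a=22  (a history now [(2, 17), (9, 22)])
v10: WRITE d=26  (d history now [(6, 17), (8, 23), (10, 26)])
v11: WRITE b=21  (b history now [(1, 27), (5, 1), (11, 21)])
v12: WRITE d=26  (d history now [(6, 17), (8, 23), (10, 26), (12, 26)])
v13: WRITE c=17  (c history now [(3, 4), (4, 17), (7, 30), (13, 17)])
v14: WRITE c=8  (c history now [(3, 4), (4, 17), (7, 30), (13, 17), (14, 8)])
v15: WRITE a=2  (a history now [(2, 17), (9, 22), (15, 2)])
READ b @v1: history=[(1, 27), (5, 1), (11, 21)] -> pick v1 -> 27
v16: WRITE a=40  (a history now [(2, 17), (9, 22), (15, 2), (16, 40)])
v17: WRITE e=9  (e history now [(17, 9)])
READ c @v10: history=[(3, 4), (4, 17), (7, 30), (13, 17), (14, 8)] -> pick v7 -> 30
v18: WRITE a=7  (a history now [(2, 17), (9, 22), (15, 2), (16, 40), (18, 7)])
READ b @v14: history=[(1, 27), (5, 1), (11, 21)] -> pick v11 -> 21
v19: WRITE a=6  (a history now [(2, 17), (9, 22), (15, 2), (16, 40), (18, 7), (19, 6)])
READ d @v6: history=[(6, 17), (8, 23), (10, 26), (12, 26)] -> pick v6 -> 17
v20: WRITE e=39  (e history now [(17, 9), (20, 39)])
v21: WRITE e=29  (e history now [(17, 9), (20, 39), (21, 29)])
v22: WRITE c=3  (c history now [(3, 4), (4, 17), (7, 30), (13, 17), (14, 8), (22, 3)])
READ a @v2: history=[(2, 17), (9, 22), (15, 2), (16, 40), (18, 7), (19, 6)] -> pick v2 -> 17
v23: WRITE a=25  (a history now [(2, 17), (9, 22), (15, 2), (16, 40), (18, 7), (19, 6), (23, 25)])
READ b @v10: history=[(1, 27), (5, 1), (11, 21)] -> pick v5 -> 1

Answer: NONE
17
27
27
30
21
17
17
1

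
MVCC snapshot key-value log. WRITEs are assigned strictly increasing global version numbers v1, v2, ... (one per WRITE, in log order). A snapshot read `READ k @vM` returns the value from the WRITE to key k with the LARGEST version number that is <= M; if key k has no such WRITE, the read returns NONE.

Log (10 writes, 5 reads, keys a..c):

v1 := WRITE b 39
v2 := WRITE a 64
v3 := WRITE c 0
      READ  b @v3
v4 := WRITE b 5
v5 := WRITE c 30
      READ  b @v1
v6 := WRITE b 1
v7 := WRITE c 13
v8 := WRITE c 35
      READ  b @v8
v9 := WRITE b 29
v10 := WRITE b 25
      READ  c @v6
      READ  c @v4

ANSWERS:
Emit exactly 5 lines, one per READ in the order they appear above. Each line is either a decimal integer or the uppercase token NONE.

v1: WRITE b=39  (b history now [(1, 39)])
v2: WRITE a=64  (a history now [(2, 64)])
v3: WRITE c=0  (c history now [(3, 0)])
READ b @v3: history=[(1, 39)] -> pick v1 -> 39
v4: WRITE b=5  (b history now [(1, 39), (4, 5)])
v5: WRITE c=30  (c history now [(3, 0), (5, 30)])
READ b @v1: history=[(1, 39), (4, 5)] -> pick v1 -> 39
v6: WRITE b=1  (b history now [(1, 39), (4, 5), (6, 1)])
v7: WRITE c=13  (c history now [(3, 0), (5, 30), (7, 13)])
v8: WRITE c=35  (c history now [(3, 0), (5, 30), (7, 13), (8, 35)])
READ b @v8: history=[(1, 39), (4, 5), (6, 1)] -> pick v6 -> 1
v9: WRITE b=29  (b history now [(1, 39), (4, 5), (6, 1), (9, 29)])
v10: WRITE b=25  (b history now [(1, 39), (4, 5), (6, 1), (9, 29), (10, 25)])
READ c @v6: history=[(3, 0), (5, 30), (7, 13), (8, 35)] -> pick v5 -> 30
READ c @v4: history=[(3, 0), (5, 30), (7, 13), (8, 35)] -> pick v3 -> 0

Answer: 39
39
1
30
0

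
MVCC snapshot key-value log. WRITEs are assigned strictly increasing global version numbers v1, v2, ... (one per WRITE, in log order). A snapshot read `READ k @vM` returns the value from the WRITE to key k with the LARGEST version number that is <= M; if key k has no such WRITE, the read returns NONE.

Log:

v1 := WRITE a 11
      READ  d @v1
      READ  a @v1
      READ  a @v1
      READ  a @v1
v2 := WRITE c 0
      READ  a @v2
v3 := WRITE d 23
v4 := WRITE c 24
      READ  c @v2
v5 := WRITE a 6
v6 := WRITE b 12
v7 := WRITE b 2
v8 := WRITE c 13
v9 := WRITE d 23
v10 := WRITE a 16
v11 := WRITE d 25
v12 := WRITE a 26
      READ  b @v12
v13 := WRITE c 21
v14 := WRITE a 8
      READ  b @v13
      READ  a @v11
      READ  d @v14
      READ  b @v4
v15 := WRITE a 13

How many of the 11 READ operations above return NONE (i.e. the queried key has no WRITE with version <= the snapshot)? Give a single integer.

Answer: 2

Derivation:
v1: WRITE a=11  (a history now [(1, 11)])
READ d @v1: history=[] -> no version <= 1 -> NONE
READ a @v1: history=[(1, 11)] -> pick v1 -> 11
READ a @v1: history=[(1, 11)] -> pick v1 -> 11
READ a @v1: history=[(1, 11)] -> pick v1 -> 11
v2: WRITE c=0  (c history now [(2, 0)])
READ a @v2: history=[(1, 11)] -> pick v1 -> 11
v3: WRITE d=23  (d history now [(3, 23)])
v4: WRITE c=24  (c history now [(2, 0), (4, 24)])
READ c @v2: history=[(2, 0), (4, 24)] -> pick v2 -> 0
v5: WRITE a=6  (a history now [(1, 11), (5, 6)])
v6: WRITE b=12  (b history now [(6, 12)])
v7: WRITE b=2  (b history now [(6, 12), (7, 2)])
v8: WRITE c=13  (c history now [(2, 0), (4, 24), (8, 13)])
v9: WRITE d=23  (d history now [(3, 23), (9, 23)])
v10: WRITE a=16  (a history now [(1, 11), (5, 6), (10, 16)])
v11: WRITE d=25  (d history now [(3, 23), (9, 23), (11, 25)])
v12: WRITE a=26  (a history now [(1, 11), (5, 6), (10, 16), (12, 26)])
READ b @v12: history=[(6, 12), (7, 2)] -> pick v7 -> 2
v13: WRITE c=21  (c history now [(2, 0), (4, 24), (8, 13), (13, 21)])
v14: WRITE a=8  (a history now [(1, 11), (5, 6), (10, 16), (12, 26), (14, 8)])
READ b @v13: history=[(6, 12), (7, 2)] -> pick v7 -> 2
READ a @v11: history=[(1, 11), (5, 6), (10, 16), (12, 26), (14, 8)] -> pick v10 -> 16
READ d @v14: history=[(3, 23), (9, 23), (11, 25)] -> pick v11 -> 25
READ b @v4: history=[(6, 12), (7, 2)] -> no version <= 4 -> NONE
v15: WRITE a=13  (a history now [(1, 11), (5, 6), (10, 16), (12, 26), (14, 8), (15, 13)])
Read results in order: ['NONE', '11', '11', '11', '11', '0', '2', '2', '16', '25', 'NONE']
NONE count = 2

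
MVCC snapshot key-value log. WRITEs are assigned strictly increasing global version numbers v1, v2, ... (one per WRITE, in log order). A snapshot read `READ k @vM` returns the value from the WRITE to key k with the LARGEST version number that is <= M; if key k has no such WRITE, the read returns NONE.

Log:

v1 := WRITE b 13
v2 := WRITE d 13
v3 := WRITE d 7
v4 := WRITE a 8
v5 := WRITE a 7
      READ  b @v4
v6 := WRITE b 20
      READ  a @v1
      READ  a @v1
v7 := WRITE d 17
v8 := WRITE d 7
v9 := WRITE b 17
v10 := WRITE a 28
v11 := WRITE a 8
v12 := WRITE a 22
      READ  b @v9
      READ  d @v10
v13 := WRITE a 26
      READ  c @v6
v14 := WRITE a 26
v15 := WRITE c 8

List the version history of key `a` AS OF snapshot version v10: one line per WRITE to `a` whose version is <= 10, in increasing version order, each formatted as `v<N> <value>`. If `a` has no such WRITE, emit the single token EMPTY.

Scan writes for key=a with version <= 10:
  v1 WRITE b 13 -> skip
  v2 WRITE d 13 -> skip
  v3 WRITE d 7 -> skip
  v4 WRITE a 8 -> keep
  v5 WRITE a 7 -> keep
  v6 WRITE b 20 -> skip
  v7 WRITE d 17 -> skip
  v8 WRITE d 7 -> skip
  v9 WRITE b 17 -> skip
  v10 WRITE a 28 -> keep
  v11 WRITE a 8 -> drop (> snap)
  v12 WRITE a 22 -> drop (> snap)
  v13 WRITE a 26 -> drop (> snap)
  v14 WRITE a 26 -> drop (> snap)
  v15 WRITE c 8 -> skip
Collected: [(4, 8), (5, 7), (10, 28)]

Answer: v4 8
v5 7
v10 28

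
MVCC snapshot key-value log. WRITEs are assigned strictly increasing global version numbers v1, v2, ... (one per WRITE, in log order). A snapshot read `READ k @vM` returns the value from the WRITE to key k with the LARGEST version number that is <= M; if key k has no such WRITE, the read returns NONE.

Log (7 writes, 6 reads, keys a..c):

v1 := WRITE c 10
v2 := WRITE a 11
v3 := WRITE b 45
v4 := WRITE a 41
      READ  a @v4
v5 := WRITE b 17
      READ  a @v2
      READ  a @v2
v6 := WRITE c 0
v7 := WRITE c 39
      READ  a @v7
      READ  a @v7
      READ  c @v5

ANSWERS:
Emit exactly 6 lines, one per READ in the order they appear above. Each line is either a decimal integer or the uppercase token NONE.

v1: WRITE c=10  (c history now [(1, 10)])
v2: WRITE a=11  (a history now [(2, 11)])
v3: WRITE b=45  (b history now [(3, 45)])
v4: WRITE a=41  (a history now [(2, 11), (4, 41)])
READ a @v4: history=[(2, 11), (4, 41)] -> pick v4 -> 41
v5: WRITE b=17  (b history now [(3, 45), (5, 17)])
READ a @v2: history=[(2, 11), (4, 41)] -> pick v2 -> 11
READ a @v2: history=[(2, 11), (4, 41)] -> pick v2 -> 11
v6: WRITE c=0  (c history now [(1, 10), (6, 0)])
v7: WRITE c=39  (c history now [(1, 10), (6, 0), (7, 39)])
READ a @v7: history=[(2, 11), (4, 41)] -> pick v4 -> 41
READ a @v7: history=[(2, 11), (4, 41)] -> pick v4 -> 41
READ c @v5: history=[(1, 10), (6, 0), (7, 39)] -> pick v1 -> 10

Answer: 41
11
11
41
41
10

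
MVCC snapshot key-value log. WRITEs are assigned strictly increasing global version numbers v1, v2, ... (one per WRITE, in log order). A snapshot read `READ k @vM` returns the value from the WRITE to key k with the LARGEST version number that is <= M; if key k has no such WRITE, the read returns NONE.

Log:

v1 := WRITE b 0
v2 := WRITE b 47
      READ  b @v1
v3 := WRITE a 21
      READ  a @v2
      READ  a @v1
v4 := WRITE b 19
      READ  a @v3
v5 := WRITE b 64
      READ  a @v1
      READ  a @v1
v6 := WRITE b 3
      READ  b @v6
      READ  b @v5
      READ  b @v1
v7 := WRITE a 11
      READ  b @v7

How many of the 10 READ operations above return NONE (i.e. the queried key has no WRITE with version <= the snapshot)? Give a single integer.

v1: WRITE b=0  (b history now [(1, 0)])
v2: WRITE b=47  (b history now [(1, 0), (2, 47)])
READ b @v1: history=[(1, 0), (2, 47)] -> pick v1 -> 0
v3: WRITE a=21  (a history now [(3, 21)])
READ a @v2: history=[(3, 21)] -> no version <= 2 -> NONE
READ a @v1: history=[(3, 21)] -> no version <= 1 -> NONE
v4: WRITE b=19  (b history now [(1, 0), (2, 47), (4, 19)])
READ a @v3: history=[(3, 21)] -> pick v3 -> 21
v5: WRITE b=64  (b history now [(1, 0), (2, 47), (4, 19), (5, 64)])
READ a @v1: history=[(3, 21)] -> no version <= 1 -> NONE
READ a @v1: history=[(3, 21)] -> no version <= 1 -> NONE
v6: WRITE b=3  (b history now [(1, 0), (2, 47), (4, 19), (5, 64), (6, 3)])
READ b @v6: history=[(1, 0), (2, 47), (4, 19), (5, 64), (6, 3)] -> pick v6 -> 3
READ b @v5: history=[(1, 0), (2, 47), (4, 19), (5, 64), (6, 3)] -> pick v5 -> 64
READ b @v1: history=[(1, 0), (2, 47), (4, 19), (5, 64), (6, 3)] -> pick v1 -> 0
v7: WRITE a=11  (a history now [(3, 21), (7, 11)])
READ b @v7: history=[(1, 0), (2, 47), (4, 19), (5, 64), (6, 3)] -> pick v6 -> 3
Read results in order: ['0', 'NONE', 'NONE', '21', 'NONE', 'NONE', '3', '64', '0', '3']
NONE count = 4

Answer: 4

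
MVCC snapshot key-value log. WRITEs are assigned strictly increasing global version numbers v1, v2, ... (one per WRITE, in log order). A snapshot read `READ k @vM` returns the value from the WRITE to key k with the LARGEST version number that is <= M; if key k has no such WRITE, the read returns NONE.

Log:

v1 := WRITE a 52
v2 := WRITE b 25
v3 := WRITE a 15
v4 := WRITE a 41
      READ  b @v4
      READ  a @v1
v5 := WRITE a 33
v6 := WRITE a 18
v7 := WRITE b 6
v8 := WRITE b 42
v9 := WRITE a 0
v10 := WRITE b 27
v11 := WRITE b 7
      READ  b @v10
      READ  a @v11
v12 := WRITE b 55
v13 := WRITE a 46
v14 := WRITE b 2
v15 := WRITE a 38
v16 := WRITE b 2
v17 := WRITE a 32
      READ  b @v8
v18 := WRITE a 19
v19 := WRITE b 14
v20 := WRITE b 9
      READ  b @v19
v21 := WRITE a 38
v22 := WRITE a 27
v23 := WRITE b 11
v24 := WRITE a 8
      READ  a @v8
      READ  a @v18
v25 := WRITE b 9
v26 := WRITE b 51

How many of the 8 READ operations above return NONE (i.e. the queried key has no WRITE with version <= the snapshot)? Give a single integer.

Answer: 0

Derivation:
v1: WRITE a=52  (a history now [(1, 52)])
v2: WRITE b=25  (b history now [(2, 25)])
v3: WRITE a=15  (a history now [(1, 52), (3, 15)])
v4: WRITE a=41  (a history now [(1, 52), (3, 15), (4, 41)])
READ b @v4: history=[(2, 25)] -> pick v2 -> 25
READ a @v1: history=[(1, 52), (3, 15), (4, 41)] -> pick v1 -> 52
v5: WRITE a=33  (a history now [(1, 52), (3, 15), (4, 41), (5, 33)])
v6: WRITE a=18  (a history now [(1, 52), (3, 15), (4, 41), (5, 33), (6, 18)])
v7: WRITE b=6  (b history now [(2, 25), (7, 6)])
v8: WRITE b=42  (b history now [(2, 25), (7, 6), (8, 42)])
v9: WRITE a=0  (a history now [(1, 52), (3, 15), (4, 41), (5, 33), (6, 18), (9, 0)])
v10: WRITE b=27  (b history now [(2, 25), (7, 6), (8, 42), (10, 27)])
v11: WRITE b=7  (b history now [(2, 25), (7, 6), (8, 42), (10, 27), (11, 7)])
READ b @v10: history=[(2, 25), (7, 6), (8, 42), (10, 27), (11, 7)] -> pick v10 -> 27
READ a @v11: history=[(1, 52), (3, 15), (4, 41), (5, 33), (6, 18), (9, 0)] -> pick v9 -> 0
v12: WRITE b=55  (b history now [(2, 25), (7, 6), (8, 42), (10, 27), (11, 7), (12, 55)])
v13: WRITE a=46  (a history now [(1, 52), (3, 15), (4, 41), (5, 33), (6, 18), (9, 0), (13, 46)])
v14: WRITE b=2  (b history now [(2, 25), (7, 6), (8, 42), (10, 27), (11, 7), (12, 55), (14, 2)])
v15: WRITE a=38  (a history now [(1, 52), (3, 15), (4, 41), (5, 33), (6, 18), (9, 0), (13, 46), (15, 38)])
v16: WRITE b=2  (b history now [(2, 25), (7, 6), (8, 42), (10, 27), (11, 7), (12, 55), (14, 2), (16, 2)])
v17: WRITE a=32  (a history now [(1, 52), (3, 15), (4, 41), (5, 33), (6, 18), (9, 0), (13, 46), (15, 38), (17, 32)])
READ b @v8: history=[(2, 25), (7, 6), (8, 42), (10, 27), (11, 7), (12, 55), (14, 2), (16, 2)] -> pick v8 -> 42
v18: WRITE a=19  (a history now [(1, 52), (3, 15), (4, 41), (5, 33), (6, 18), (9, 0), (13, 46), (15, 38), (17, 32), (18, 19)])
v19: WRITE b=14  (b history now [(2, 25), (7, 6), (8, 42), (10, 27), (11, 7), (12, 55), (14, 2), (16, 2), (19, 14)])
v20: WRITE b=9  (b history now [(2, 25), (7, 6), (8, 42), (10, 27), (11, 7), (12, 55), (14, 2), (16, 2), (19, 14), (20, 9)])
READ b @v19: history=[(2, 25), (7, 6), (8, 42), (10, 27), (11, 7), (12, 55), (14, 2), (16, 2), (19, 14), (20, 9)] -> pick v19 -> 14
v21: WRITE a=38  (a history now [(1, 52), (3, 15), (4, 41), (5, 33), (6, 18), (9, 0), (13, 46), (15, 38), (17, 32), (18, 19), (21, 38)])
v22: WRITE a=27  (a history now [(1, 52), (3, 15), (4, 41), (5, 33), (6, 18), (9, 0), (13, 46), (15, 38), (17, 32), (18, 19), (21, 38), (22, 27)])
v23: WRITE b=11  (b history now [(2, 25), (7, 6), (8, 42), (10, 27), (11, 7), (12, 55), (14, 2), (16, 2), (19, 14), (20, 9), (23, 11)])
v24: WRITE a=8  (a history now [(1, 52), (3, 15), (4, 41), (5, 33), (6, 18), (9, 0), (13, 46), (15, 38), (17, 32), (18, 19), (21, 38), (22, 27), (24, 8)])
READ a @v8: history=[(1, 52), (3, 15), (4, 41), (5, 33), (6, 18), (9, 0), (13, 46), (15, 38), (17, 32), (18, 19), (21, 38), (22, 27), (24, 8)] -> pick v6 -> 18
READ a @v18: history=[(1, 52), (3, 15), (4, 41), (5, 33), (6, 18), (9, 0), (13, 46), (15, 38), (17, 32), (18, 19), (21, 38), (22, 27), (24, 8)] -> pick v18 -> 19
v25: WRITE b=9  (b history now [(2, 25), (7, 6), (8, 42), (10, 27), (11, 7), (12, 55), (14, 2), (16, 2), (19, 14), (20, 9), (23, 11), (25, 9)])
v26: WRITE b=51  (b history now [(2, 25), (7, 6), (8, 42), (10, 27), (11, 7), (12, 55), (14, 2), (16, 2), (19, 14), (20, 9), (23, 11), (25, 9), (26, 51)])
Read results in order: ['25', '52', '27', '0', '42', '14', '18', '19']
NONE count = 0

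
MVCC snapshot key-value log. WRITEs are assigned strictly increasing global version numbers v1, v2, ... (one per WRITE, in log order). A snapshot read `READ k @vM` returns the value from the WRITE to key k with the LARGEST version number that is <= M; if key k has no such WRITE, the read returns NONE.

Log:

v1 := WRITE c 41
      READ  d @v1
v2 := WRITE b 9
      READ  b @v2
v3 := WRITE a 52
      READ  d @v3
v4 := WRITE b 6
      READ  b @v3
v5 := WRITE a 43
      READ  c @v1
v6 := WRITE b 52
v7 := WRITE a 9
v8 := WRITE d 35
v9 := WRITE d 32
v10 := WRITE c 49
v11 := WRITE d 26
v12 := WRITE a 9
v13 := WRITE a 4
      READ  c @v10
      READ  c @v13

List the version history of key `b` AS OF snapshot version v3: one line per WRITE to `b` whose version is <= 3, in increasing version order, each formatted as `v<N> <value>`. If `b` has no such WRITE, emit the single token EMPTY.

Answer: v2 9

Derivation:
Scan writes for key=b with version <= 3:
  v1 WRITE c 41 -> skip
  v2 WRITE b 9 -> keep
  v3 WRITE a 52 -> skip
  v4 WRITE b 6 -> drop (> snap)
  v5 WRITE a 43 -> skip
  v6 WRITE b 52 -> drop (> snap)
  v7 WRITE a 9 -> skip
  v8 WRITE d 35 -> skip
  v9 WRITE d 32 -> skip
  v10 WRITE c 49 -> skip
  v11 WRITE d 26 -> skip
  v12 WRITE a 9 -> skip
  v13 WRITE a 4 -> skip
Collected: [(2, 9)]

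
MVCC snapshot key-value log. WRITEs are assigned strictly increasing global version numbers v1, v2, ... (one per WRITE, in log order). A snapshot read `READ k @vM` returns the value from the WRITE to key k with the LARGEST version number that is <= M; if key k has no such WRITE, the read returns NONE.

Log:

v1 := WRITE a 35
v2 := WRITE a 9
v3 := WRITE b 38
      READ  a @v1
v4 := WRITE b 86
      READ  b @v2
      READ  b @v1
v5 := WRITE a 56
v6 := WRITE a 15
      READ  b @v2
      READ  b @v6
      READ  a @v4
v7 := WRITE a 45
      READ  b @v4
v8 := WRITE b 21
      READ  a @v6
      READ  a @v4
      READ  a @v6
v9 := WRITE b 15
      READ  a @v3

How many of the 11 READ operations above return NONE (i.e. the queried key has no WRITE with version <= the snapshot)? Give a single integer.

v1: WRITE a=35  (a history now [(1, 35)])
v2: WRITE a=9  (a history now [(1, 35), (2, 9)])
v3: WRITE b=38  (b history now [(3, 38)])
READ a @v1: history=[(1, 35), (2, 9)] -> pick v1 -> 35
v4: WRITE b=86  (b history now [(3, 38), (4, 86)])
READ b @v2: history=[(3, 38), (4, 86)] -> no version <= 2 -> NONE
READ b @v1: history=[(3, 38), (4, 86)] -> no version <= 1 -> NONE
v5: WRITE a=56  (a history now [(1, 35), (2, 9), (5, 56)])
v6: WRITE a=15  (a history now [(1, 35), (2, 9), (5, 56), (6, 15)])
READ b @v2: history=[(3, 38), (4, 86)] -> no version <= 2 -> NONE
READ b @v6: history=[(3, 38), (4, 86)] -> pick v4 -> 86
READ a @v4: history=[(1, 35), (2, 9), (5, 56), (6, 15)] -> pick v2 -> 9
v7: WRITE a=45  (a history now [(1, 35), (2, 9), (5, 56), (6, 15), (7, 45)])
READ b @v4: history=[(3, 38), (4, 86)] -> pick v4 -> 86
v8: WRITE b=21  (b history now [(3, 38), (4, 86), (8, 21)])
READ a @v6: history=[(1, 35), (2, 9), (5, 56), (6, 15), (7, 45)] -> pick v6 -> 15
READ a @v4: history=[(1, 35), (2, 9), (5, 56), (6, 15), (7, 45)] -> pick v2 -> 9
READ a @v6: history=[(1, 35), (2, 9), (5, 56), (6, 15), (7, 45)] -> pick v6 -> 15
v9: WRITE b=15  (b history now [(3, 38), (4, 86), (8, 21), (9, 15)])
READ a @v3: history=[(1, 35), (2, 9), (5, 56), (6, 15), (7, 45)] -> pick v2 -> 9
Read results in order: ['35', 'NONE', 'NONE', 'NONE', '86', '9', '86', '15', '9', '15', '9']
NONE count = 3

Answer: 3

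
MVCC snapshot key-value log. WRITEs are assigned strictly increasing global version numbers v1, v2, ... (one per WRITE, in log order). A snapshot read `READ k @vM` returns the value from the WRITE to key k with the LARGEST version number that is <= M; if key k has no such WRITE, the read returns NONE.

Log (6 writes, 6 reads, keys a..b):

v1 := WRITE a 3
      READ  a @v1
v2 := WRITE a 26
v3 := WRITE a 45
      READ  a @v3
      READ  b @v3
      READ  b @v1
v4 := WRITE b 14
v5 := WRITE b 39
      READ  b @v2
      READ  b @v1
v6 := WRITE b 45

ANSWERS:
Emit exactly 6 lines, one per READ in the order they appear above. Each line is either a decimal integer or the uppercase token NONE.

Answer: 3
45
NONE
NONE
NONE
NONE

Derivation:
v1: WRITE a=3  (a history now [(1, 3)])
READ a @v1: history=[(1, 3)] -> pick v1 -> 3
v2: WRITE a=26  (a history now [(1, 3), (2, 26)])
v3: WRITE a=45  (a history now [(1, 3), (2, 26), (3, 45)])
READ a @v3: history=[(1, 3), (2, 26), (3, 45)] -> pick v3 -> 45
READ b @v3: history=[] -> no version <= 3 -> NONE
READ b @v1: history=[] -> no version <= 1 -> NONE
v4: WRITE b=14  (b history now [(4, 14)])
v5: WRITE b=39  (b history now [(4, 14), (5, 39)])
READ b @v2: history=[(4, 14), (5, 39)] -> no version <= 2 -> NONE
READ b @v1: history=[(4, 14), (5, 39)] -> no version <= 1 -> NONE
v6: WRITE b=45  (b history now [(4, 14), (5, 39), (6, 45)])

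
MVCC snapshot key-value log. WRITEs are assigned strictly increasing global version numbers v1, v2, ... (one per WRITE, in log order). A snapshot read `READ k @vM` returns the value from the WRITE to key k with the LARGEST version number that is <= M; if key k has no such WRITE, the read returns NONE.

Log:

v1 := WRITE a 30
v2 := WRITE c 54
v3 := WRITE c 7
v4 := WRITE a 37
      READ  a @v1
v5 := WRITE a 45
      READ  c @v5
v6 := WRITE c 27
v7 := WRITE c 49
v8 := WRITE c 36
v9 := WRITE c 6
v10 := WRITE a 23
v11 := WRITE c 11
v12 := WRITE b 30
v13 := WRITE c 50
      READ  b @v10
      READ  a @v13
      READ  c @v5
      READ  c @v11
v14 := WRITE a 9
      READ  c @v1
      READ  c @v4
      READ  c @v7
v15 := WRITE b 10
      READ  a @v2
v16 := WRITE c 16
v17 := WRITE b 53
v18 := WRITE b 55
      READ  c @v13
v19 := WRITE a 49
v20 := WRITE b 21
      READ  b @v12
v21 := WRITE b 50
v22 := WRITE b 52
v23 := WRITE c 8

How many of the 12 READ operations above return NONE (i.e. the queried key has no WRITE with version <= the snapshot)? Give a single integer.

Answer: 2

Derivation:
v1: WRITE a=30  (a history now [(1, 30)])
v2: WRITE c=54  (c history now [(2, 54)])
v3: WRITE c=7  (c history now [(2, 54), (3, 7)])
v4: WRITE a=37  (a history now [(1, 30), (4, 37)])
READ a @v1: history=[(1, 30), (4, 37)] -> pick v1 -> 30
v5: WRITE a=45  (a history now [(1, 30), (4, 37), (5, 45)])
READ c @v5: history=[(2, 54), (3, 7)] -> pick v3 -> 7
v6: WRITE c=27  (c history now [(2, 54), (3, 7), (6, 27)])
v7: WRITE c=49  (c history now [(2, 54), (3, 7), (6, 27), (7, 49)])
v8: WRITE c=36  (c history now [(2, 54), (3, 7), (6, 27), (7, 49), (8, 36)])
v9: WRITE c=6  (c history now [(2, 54), (3, 7), (6, 27), (7, 49), (8, 36), (9, 6)])
v10: WRITE a=23  (a history now [(1, 30), (4, 37), (5, 45), (10, 23)])
v11: WRITE c=11  (c history now [(2, 54), (3, 7), (6, 27), (7, 49), (8, 36), (9, 6), (11, 11)])
v12: WRITE b=30  (b history now [(12, 30)])
v13: WRITE c=50  (c history now [(2, 54), (3, 7), (6, 27), (7, 49), (8, 36), (9, 6), (11, 11), (13, 50)])
READ b @v10: history=[(12, 30)] -> no version <= 10 -> NONE
READ a @v13: history=[(1, 30), (4, 37), (5, 45), (10, 23)] -> pick v10 -> 23
READ c @v5: history=[(2, 54), (3, 7), (6, 27), (7, 49), (8, 36), (9, 6), (11, 11), (13, 50)] -> pick v3 -> 7
READ c @v11: history=[(2, 54), (3, 7), (6, 27), (7, 49), (8, 36), (9, 6), (11, 11), (13, 50)] -> pick v11 -> 11
v14: WRITE a=9  (a history now [(1, 30), (4, 37), (5, 45), (10, 23), (14, 9)])
READ c @v1: history=[(2, 54), (3, 7), (6, 27), (7, 49), (8, 36), (9, 6), (11, 11), (13, 50)] -> no version <= 1 -> NONE
READ c @v4: history=[(2, 54), (3, 7), (6, 27), (7, 49), (8, 36), (9, 6), (11, 11), (13, 50)] -> pick v3 -> 7
READ c @v7: history=[(2, 54), (3, 7), (6, 27), (7, 49), (8, 36), (9, 6), (11, 11), (13, 50)] -> pick v7 -> 49
v15: WRITE b=10  (b history now [(12, 30), (15, 10)])
READ a @v2: history=[(1, 30), (4, 37), (5, 45), (10, 23), (14, 9)] -> pick v1 -> 30
v16: WRITE c=16  (c history now [(2, 54), (3, 7), (6, 27), (7, 49), (8, 36), (9, 6), (11, 11), (13, 50), (16, 16)])
v17: WRITE b=53  (b history now [(12, 30), (15, 10), (17, 53)])
v18: WRITE b=55  (b history now [(12, 30), (15, 10), (17, 53), (18, 55)])
READ c @v13: history=[(2, 54), (3, 7), (6, 27), (7, 49), (8, 36), (9, 6), (11, 11), (13, 50), (16, 16)] -> pick v13 -> 50
v19: WRITE a=49  (a history now [(1, 30), (4, 37), (5, 45), (10, 23), (14, 9), (19, 49)])
v20: WRITE b=21  (b history now [(12, 30), (15, 10), (17, 53), (18, 55), (20, 21)])
READ b @v12: history=[(12, 30), (15, 10), (17, 53), (18, 55), (20, 21)] -> pick v12 -> 30
v21: WRITE b=50  (b history now [(12, 30), (15, 10), (17, 53), (18, 55), (20, 21), (21, 50)])
v22: WRITE b=52  (b history now [(12, 30), (15, 10), (17, 53), (18, 55), (20, 21), (21, 50), (22, 52)])
v23: WRITE c=8  (c history now [(2, 54), (3, 7), (6, 27), (7, 49), (8, 36), (9, 6), (11, 11), (13, 50), (16, 16), (23, 8)])
Read results in order: ['30', '7', 'NONE', '23', '7', '11', 'NONE', '7', '49', '30', '50', '30']
NONE count = 2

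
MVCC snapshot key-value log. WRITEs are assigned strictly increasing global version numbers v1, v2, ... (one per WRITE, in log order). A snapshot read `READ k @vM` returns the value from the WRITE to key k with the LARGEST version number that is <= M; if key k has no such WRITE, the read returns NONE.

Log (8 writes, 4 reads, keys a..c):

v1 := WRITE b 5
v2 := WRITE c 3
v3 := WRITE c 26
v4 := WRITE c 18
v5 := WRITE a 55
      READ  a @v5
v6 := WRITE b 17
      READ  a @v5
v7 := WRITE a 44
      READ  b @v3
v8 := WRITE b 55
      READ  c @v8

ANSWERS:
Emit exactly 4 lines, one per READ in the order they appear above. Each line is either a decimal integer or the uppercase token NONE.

v1: WRITE b=5  (b history now [(1, 5)])
v2: WRITE c=3  (c history now [(2, 3)])
v3: WRITE c=26  (c history now [(2, 3), (3, 26)])
v4: WRITE c=18  (c history now [(2, 3), (3, 26), (4, 18)])
v5: WRITE a=55  (a history now [(5, 55)])
READ a @v5: history=[(5, 55)] -> pick v5 -> 55
v6: WRITE b=17  (b history now [(1, 5), (6, 17)])
READ a @v5: history=[(5, 55)] -> pick v5 -> 55
v7: WRITE a=44  (a history now [(5, 55), (7, 44)])
READ b @v3: history=[(1, 5), (6, 17)] -> pick v1 -> 5
v8: WRITE b=55  (b history now [(1, 5), (6, 17), (8, 55)])
READ c @v8: history=[(2, 3), (3, 26), (4, 18)] -> pick v4 -> 18

Answer: 55
55
5
18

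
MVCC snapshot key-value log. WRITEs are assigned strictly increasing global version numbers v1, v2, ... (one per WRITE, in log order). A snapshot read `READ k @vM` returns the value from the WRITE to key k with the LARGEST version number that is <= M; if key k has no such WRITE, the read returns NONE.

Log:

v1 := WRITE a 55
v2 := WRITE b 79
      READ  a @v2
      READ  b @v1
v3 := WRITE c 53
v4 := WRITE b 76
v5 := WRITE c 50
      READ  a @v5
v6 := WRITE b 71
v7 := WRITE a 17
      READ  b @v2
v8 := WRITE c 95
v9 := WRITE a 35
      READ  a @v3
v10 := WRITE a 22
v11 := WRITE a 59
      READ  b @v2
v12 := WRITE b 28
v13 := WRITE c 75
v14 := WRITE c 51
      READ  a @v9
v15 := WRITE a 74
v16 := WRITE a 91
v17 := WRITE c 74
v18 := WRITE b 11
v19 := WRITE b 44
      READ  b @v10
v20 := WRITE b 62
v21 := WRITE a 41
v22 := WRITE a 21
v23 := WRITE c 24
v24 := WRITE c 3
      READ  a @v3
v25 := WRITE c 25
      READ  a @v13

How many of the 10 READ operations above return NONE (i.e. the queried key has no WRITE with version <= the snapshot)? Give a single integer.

v1: WRITE a=55  (a history now [(1, 55)])
v2: WRITE b=79  (b history now [(2, 79)])
READ a @v2: history=[(1, 55)] -> pick v1 -> 55
READ b @v1: history=[(2, 79)] -> no version <= 1 -> NONE
v3: WRITE c=53  (c history now [(3, 53)])
v4: WRITE b=76  (b history now [(2, 79), (4, 76)])
v5: WRITE c=50  (c history now [(3, 53), (5, 50)])
READ a @v5: history=[(1, 55)] -> pick v1 -> 55
v6: WRITE b=71  (b history now [(2, 79), (4, 76), (6, 71)])
v7: WRITE a=17  (a history now [(1, 55), (7, 17)])
READ b @v2: history=[(2, 79), (4, 76), (6, 71)] -> pick v2 -> 79
v8: WRITE c=95  (c history now [(3, 53), (5, 50), (8, 95)])
v9: WRITE a=35  (a history now [(1, 55), (7, 17), (9, 35)])
READ a @v3: history=[(1, 55), (7, 17), (9, 35)] -> pick v1 -> 55
v10: WRITE a=22  (a history now [(1, 55), (7, 17), (9, 35), (10, 22)])
v11: WRITE a=59  (a history now [(1, 55), (7, 17), (9, 35), (10, 22), (11, 59)])
READ b @v2: history=[(2, 79), (4, 76), (6, 71)] -> pick v2 -> 79
v12: WRITE b=28  (b history now [(2, 79), (4, 76), (6, 71), (12, 28)])
v13: WRITE c=75  (c history now [(3, 53), (5, 50), (8, 95), (13, 75)])
v14: WRITE c=51  (c history now [(3, 53), (5, 50), (8, 95), (13, 75), (14, 51)])
READ a @v9: history=[(1, 55), (7, 17), (9, 35), (10, 22), (11, 59)] -> pick v9 -> 35
v15: WRITE a=74  (a history now [(1, 55), (7, 17), (9, 35), (10, 22), (11, 59), (15, 74)])
v16: WRITE a=91  (a history now [(1, 55), (7, 17), (9, 35), (10, 22), (11, 59), (15, 74), (16, 91)])
v17: WRITE c=74  (c history now [(3, 53), (5, 50), (8, 95), (13, 75), (14, 51), (17, 74)])
v18: WRITE b=11  (b history now [(2, 79), (4, 76), (6, 71), (12, 28), (18, 11)])
v19: WRITE b=44  (b history now [(2, 79), (4, 76), (6, 71), (12, 28), (18, 11), (19, 44)])
READ b @v10: history=[(2, 79), (4, 76), (6, 71), (12, 28), (18, 11), (19, 44)] -> pick v6 -> 71
v20: WRITE b=62  (b history now [(2, 79), (4, 76), (6, 71), (12, 28), (18, 11), (19, 44), (20, 62)])
v21: WRITE a=41  (a history now [(1, 55), (7, 17), (9, 35), (10, 22), (11, 59), (15, 74), (16, 91), (21, 41)])
v22: WRITE a=21  (a history now [(1, 55), (7, 17), (9, 35), (10, 22), (11, 59), (15, 74), (16, 91), (21, 41), (22, 21)])
v23: WRITE c=24  (c history now [(3, 53), (5, 50), (8, 95), (13, 75), (14, 51), (17, 74), (23, 24)])
v24: WRITE c=3  (c history now [(3, 53), (5, 50), (8, 95), (13, 75), (14, 51), (17, 74), (23, 24), (24, 3)])
READ a @v3: history=[(1, 55), (7, 17), (9, 35), (10, 22), (11, 59), (15, 74), (16, 91), (21, 41), (22, 21)] -> pick v1 -> 55
v25: WRITE c=25  (c history now [(3, 53), (5, 50), (8, 95), (13, 75), (14, 51), (17, 74), (23, 24), (24, 3), (25, 25)])
READ a @v13: history=[(1, 55), (7, 17), (9, 35), (10, 22), (11, 59), (15, 74), (16, 91), (21, 41), (22, 21)] -> pick v11 -> 59
Read results in order: ['55', 'NONE', '55', '79', '55', '79', '35', '71', '55', '59']
NONE count = 1

Answer: 1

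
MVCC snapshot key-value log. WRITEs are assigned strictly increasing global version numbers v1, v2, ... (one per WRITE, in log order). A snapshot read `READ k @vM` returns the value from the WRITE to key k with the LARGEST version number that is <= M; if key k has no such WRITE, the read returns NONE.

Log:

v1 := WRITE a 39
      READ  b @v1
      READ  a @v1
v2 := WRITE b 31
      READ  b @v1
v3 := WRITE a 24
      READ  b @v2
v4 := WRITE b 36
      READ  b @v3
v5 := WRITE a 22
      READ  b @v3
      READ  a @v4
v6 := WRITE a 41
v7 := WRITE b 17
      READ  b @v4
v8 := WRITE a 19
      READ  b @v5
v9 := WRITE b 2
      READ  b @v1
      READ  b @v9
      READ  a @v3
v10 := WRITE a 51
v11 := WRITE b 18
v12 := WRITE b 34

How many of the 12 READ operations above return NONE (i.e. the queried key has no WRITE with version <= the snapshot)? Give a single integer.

v1: WRITE a=39  (a history now [(1, 39)])
READ b @v1: history=[] -> no version <= 1 -> NONE
READ a @v1: history=[(1, 39)] -> pick v1 -> 39
v2: WRITE b=31  (b history now [(2, 31)])
READ b @v1: history=[(2, 31)] -> no version <= 1 -> NONE
v3: WRITE a=24  (a history now [(1, 39), (3, 24)])
READ b @v2: history=[(2, 31)] -> pick v2 -> 31
v4: WRITE b=36  (b history now [(2, 31), (4, 36)])
READ b @v3: history=[(2, 31), (4, 36)] -> pick v2 -> 31
v5: WRITE a=22  (a history now [(1, 39), (3, 24), (5, 22)])
READ b @v3: history=[(2, 31), (4, 36)] -> pick v2 -> 31
READ a @v4: history=[(1, 39), (3, 24), (5, 22)] -> pick v3 -> 24
v6: WRITE a=41  (a history now [(1, 39), (3, 24), (5, 22), (6, 41)])
v7: WRITE b=17  (b history now [(2, 31), (4, 36), (7, 17)])
READ b @v4: history=[(2, 31), (4, 36), (7, 17)] -> pick v4 -> 36
v8: WRITE a=19  (a history now [(1, 39), (3, 24), (5, 22), (6, 41), (8, 19)])
READ b @v5: history=[(2, 31), (4, 36), (7, 17)] -> pick v4 -> 36
v9: WRITE b=2  (b history now [(2, 31), (4, 36), (7, 17), (9, 2)])
READ b @v1: history=[(2, 31), (4, 36), (7, 17), (9, 2)] -> no version <= 1 -> NONE
READ b @v9: history=[(2, 31), (4, 36), (7, 17), (9, 2)] -> pick v9 -> 2
READ a @v3: history=[(1, 39), (3, 24), (5, 22), (6, 41), (8, 19)] -> pick v3 -> 24
v10: WRITE a=51  (a history now [(1, 39), (3, 24), (5, 22), (6, 41), (8, 19), (10, 51)])
v11: WRITE b=18  (b history now [(2, 31), (4, 36), (7, 17), (9, 2), (11, 18)])
v12: WRITE b=34  (b history now [(2, 31), (4, 36), (7, 17), (9, 2), (11, 18), (12, 34)])
Read results in order: ['NONE', '39', 'NONE', '31', '31', '31', '24', '36', '36', 'NONE', '2', '24']
NONE count = 3

Answer: 3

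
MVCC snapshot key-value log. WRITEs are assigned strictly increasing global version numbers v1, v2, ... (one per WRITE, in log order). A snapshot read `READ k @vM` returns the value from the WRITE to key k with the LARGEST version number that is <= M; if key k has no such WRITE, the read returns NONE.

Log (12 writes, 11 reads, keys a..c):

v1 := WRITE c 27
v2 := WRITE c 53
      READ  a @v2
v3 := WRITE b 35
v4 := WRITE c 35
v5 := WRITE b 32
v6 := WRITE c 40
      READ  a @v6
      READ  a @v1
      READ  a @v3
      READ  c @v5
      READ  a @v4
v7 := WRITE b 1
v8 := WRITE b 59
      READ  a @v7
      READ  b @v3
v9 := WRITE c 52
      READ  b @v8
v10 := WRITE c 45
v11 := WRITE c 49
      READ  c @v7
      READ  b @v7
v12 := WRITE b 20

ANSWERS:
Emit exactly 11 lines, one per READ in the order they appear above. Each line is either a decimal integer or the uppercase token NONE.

v1: WRITE c=27  (c history now [(1, 27)])
v2: WRITE c=53  (c history now [(1, 27), (2, 53)])
READ a @v2: history=[] -> no version <= 2 -> NONE
v3: WRITE b=35  (b history now [(3, 35)])
v4: WRITE c=35  (c history now [(1, 27), (2, 53), (4, 35)])
v5: WRITE b=32  (b history now [(3, 35), (5, 32)])
v6: WRITE c=40  (c history now [(1, 27), (2, 53), (4, 35), (6, 40)])
READ a @v6: history=[] -> no version <= 6 -> NONE
READ a @v1: history=[] -> no version <= 1 -> NONE
READ a @v3: history=[] -> no version <= 3 -> NONE
READ c @v5: history=[(1, 27), (2, 53), (4, 35), (6, 40)] -> pick v4 -> 35
READ a @v4: history=[] -> no version <= 4 -> NONE
v7: WRITE b=1  (b history now [(3, 35), (5, 32), (7, 1)])
v8: WRITE b=59  (b history now [(3, 35), (5, 32), (7, 1), (8, 59)])
READ a @v7: history=[] -> no version <= 7 -> NONE
READ b @v3: history=[(3, 35), (5, 32), (7, 1), (8, 59)] -> pick v3 -> 35
v9: WRITE c=52  (c history now [(1, 27), (2, 53), (4, 35), (6, 40), (9, 52)])
READ b @v8: history=[(3, 35), (5, 32), (7, 1), (8, 59)] -> pick v8 -> 59
v10: WRITE c=45  (c history now [(1, 27), (2, 53), (4, 35), (6, 40), (9, 52), (10, 45)])
v11: WRITE c=49  (c history now [(1, 27), (2, 53), (4, 35), (6, 40), (9, 52), (10, 45), (11, 49)])
READ c @v7: history=[(1, 27), (2, 53), (4, 35), (6, 40), (9, 52), (10, 45), (11, 49)] -> pick v6 -> 40
READ b @v7: history=[(3, 35), (5, 32), (7, 1), (8, 59)] -> pick v7 -> 1
v12: WRITE b=20  (b history now [(3, 35), (5, 32), (7, 1), (8, 59), (12, 20)])

Answer: NONE
NONE
NONE
NONE
35
NONE
NONE
35
59
40
1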